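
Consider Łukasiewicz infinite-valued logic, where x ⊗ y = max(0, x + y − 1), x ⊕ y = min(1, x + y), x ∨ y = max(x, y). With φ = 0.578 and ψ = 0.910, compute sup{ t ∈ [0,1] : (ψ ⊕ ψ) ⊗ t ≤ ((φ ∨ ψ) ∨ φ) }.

ψ ⊕ ψ = min(1, 0.910 + 0.910) = min(1, 1.820) = 1.000
So the left factor is ψ ⊕ ψ = 1.000.
φ ∨ ψ = max(0.578, 0.910) = 0.910
(φ ∨ ψ) ∨ φ = max(0.910, 0.578) = 0.910
So the right-hand bound is (φ ∨ ψ) ∨ φ = 0.910.
The residuum of the Łukasiewicz t-norm gives the supremum: min(1, 1 − 1.000 + 0.910).
1 − 1.000 + 0.910 = 0.910, so t = min(1, 0.910) = 0.910.
Check: 1.000 ⊗ 0.910 = max(0, 0.910) = 0.910 ≤ 0.910.

0.910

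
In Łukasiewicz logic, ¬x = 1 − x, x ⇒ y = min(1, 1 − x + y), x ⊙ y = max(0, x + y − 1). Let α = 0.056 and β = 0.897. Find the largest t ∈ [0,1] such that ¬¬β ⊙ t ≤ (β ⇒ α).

¬β = 1 − 0.897 = 0.103
¬¬β = 1 − 0.103 = 0.897
So the left factor is ¬¬β = 0.897.
β ⇒ α = min(1, 1 − 0.897 + 0.056) = min(1, 0.159) = 0.159
So the right-hand bound is β ⇒ α = 0.159.
The residuum of the Łukasiewicz t-norm gives the supremum: min(1, 1 − 0.897 + 0.159).
1 − 0.897 + 0.159 = 0.262, so t = min(1, 0.262) = 0.262.
Check: 0.897 ⊙ 0.262 = max(0, 0.159) = 0.159 ≤ 0.159.

0.262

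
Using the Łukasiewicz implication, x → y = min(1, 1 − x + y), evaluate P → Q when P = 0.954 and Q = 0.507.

P → Q = min(1, 1 − 0.954 + 0.507) = min(1, 0.553) = 0.553
For comparison, the Gödel implication (1 if x ≤ y else y) would give 0.507.

0.553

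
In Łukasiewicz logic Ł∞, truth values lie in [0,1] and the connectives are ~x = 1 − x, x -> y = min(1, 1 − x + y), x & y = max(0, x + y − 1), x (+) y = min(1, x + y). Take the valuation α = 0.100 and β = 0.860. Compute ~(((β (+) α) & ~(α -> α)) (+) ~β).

β (+) α = min(1, 0.860 + 0.100) = min(1, 0.960) = 0.960
α -> α = min(1, 1 − 0.100 + 0.100) = min(1, 1.000) = 1.000
~(α -> α) = 1 − 1.000 = 0.000
(β (+) α) & ~(α -> α) = max(0, 0.960 + 0.000 − 1) = max(0, -0.040) = 0.000
~β = 1 − 0.860 = 0.140
((β (+) α) & ~(α -> α)) (+) ~β = min(1, 0.000 + 0.140) = min(1, 0.140) = 0.140
~(((β (+) α) & ~(α -> α)) (+) ~β) = 1 − 0.140 = 0.860

0.860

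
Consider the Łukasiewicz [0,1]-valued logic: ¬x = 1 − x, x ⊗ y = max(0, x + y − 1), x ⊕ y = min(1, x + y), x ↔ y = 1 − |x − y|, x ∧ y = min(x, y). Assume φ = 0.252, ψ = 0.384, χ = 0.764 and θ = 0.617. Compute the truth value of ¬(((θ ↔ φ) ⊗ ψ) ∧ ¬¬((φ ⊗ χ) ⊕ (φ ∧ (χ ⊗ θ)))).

θ ↔ φ = 1 − |0.617 − 0.252| = 1 − 0.365 = 0.635
(θ ↔ φ) ⊗ ψ = max(0, 0.635 + 0.384 − 1) = max(0, 0.019) = 0.019
φ ⊗ χ = max(0, 0.252 + 0.764 − 1) = max(0, 0.016) = 0.016
χ ⊗ θ = max(0, 0.764 + 0.617 − 1) = max(0, 0.381) = 0.381
φ ∧ (χ ⊗ θ) = min(0.252, 0.381) = 0.252
(φ ⊗ χ) ⊕ (φ ∧ (χ ⊗ θ)) = min(1, 0.016 + 0.252) = min(1, 0.268) = 0.268
¬((φ ⊗ χ) ⊕ (φ ∧ (χ ⊗ θ))) = 1 − 0.268 = 0.732
¬¬((φ ⊗ χ) ⊕ (φ ∧ (χ ⊗ θ))) = 1 − 0.732 = 0.268
((θ ↔ φ) ⊗ ψ) ∧ ¬¬((φ ⊗ χ) ⊕ (φ ∧ (χ ⊗ θ))) = min(0.019, 0.268) = 0.019
¬(((θ ↔ φ) ⊗ ψ) ∧ ¬¬((φ ⊗ χ) ⊕ (φ ∧ (χ ⊗ θ)))) = 1 − 0.019 = 0.981

0.981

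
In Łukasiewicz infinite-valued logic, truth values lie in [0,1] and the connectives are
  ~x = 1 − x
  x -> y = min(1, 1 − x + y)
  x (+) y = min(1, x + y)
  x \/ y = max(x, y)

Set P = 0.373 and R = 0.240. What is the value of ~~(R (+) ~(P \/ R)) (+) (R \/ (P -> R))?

P \/ R = max(0.373, 0.240) = 0.373
~(P \/ R) = 1 − 0.373 = 0.627
R (+) ~(P \/ R) = min(1, 0.240 + 0.627) = min(1, 0.867) = 0.867
~(R (+) ~(P \/ R)) = 1 − 0.867 = 0.133
~~(R (+) ~(P \/ R)) = 1 − 0.133 = 0.867
P -> R = min(1, 1 − 0.373 + 0.240) = min(1, 0.867) = 0.867
R \/ (P -> R) = max(0.240, 0.867) = 0.867
~~(R (+) ~(P \/ R)) (+) (R \/ (P -> R)) = min(1, 0.867 + 0.867) = min(1, 1.734) = 1.000

1.000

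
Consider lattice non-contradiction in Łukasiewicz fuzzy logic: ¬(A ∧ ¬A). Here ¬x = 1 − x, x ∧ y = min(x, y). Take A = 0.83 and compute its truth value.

¬A = 1 − 0.83 = 0.17
A ∧ ¬A = min(0.83, 0.17) = 0.17
¬(A ∧ ¬A) = 1 − 0.17 = 0.83
(The value 0.83 < 1 shows this instance is not satisfied; not a Ł∞-tautology — its value is 1 − min(a, 1−a).)

0.83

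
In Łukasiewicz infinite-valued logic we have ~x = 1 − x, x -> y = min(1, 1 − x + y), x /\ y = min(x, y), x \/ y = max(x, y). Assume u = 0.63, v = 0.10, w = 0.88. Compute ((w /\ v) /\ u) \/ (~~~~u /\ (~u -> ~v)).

w /\ v = min(0.88, 0.10) = 0.10
(w /\ v) /\ u = min(0.10, 0.63) = 0.10
~u = 1 − 0.63 = 0.37
~~u = 1 − 0.37 = 0.63
~~~u = 1 − 0.63 = 0.37
~~~~u = 1 − 0.37 = 0.63
~v = 1 − 0.10 = 0.90
~u -> ~v = min(1, 1 − 0.37 + 0.90) = min(1, 1.53) = 1.00
~~~~u /\ (~u -> ~v) = min(0.63, 1.00) = 0.63
((w /\ v) /\ u) \/ (~~~~u /\ (~u -> ~v)) = max(0.10, 0.63) = 0.63

0.63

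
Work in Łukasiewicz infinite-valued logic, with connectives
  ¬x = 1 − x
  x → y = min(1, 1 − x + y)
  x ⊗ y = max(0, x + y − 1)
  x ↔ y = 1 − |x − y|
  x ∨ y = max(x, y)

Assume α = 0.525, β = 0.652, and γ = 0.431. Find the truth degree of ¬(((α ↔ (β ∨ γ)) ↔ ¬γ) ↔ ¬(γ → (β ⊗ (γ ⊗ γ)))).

β ∨ γ = max(0.652, 0.431) = 0.652
α ↔ (β ∨ γ) = 1 − |0.525 − 0.652| = 1 − 0.127 = 0.873
¬γ = 1 − 0.431 = 0.569
(α ↔ (β ∨ γ)) ↔ ¬γ = 1 − |0.873 − 0.569| = 1 − 0.304 = 0.696
γ ⊗ γ = max(0, 0.431 + 0.431 − 1) = max(0, -0.138) = 0.000
β ⊗ (γ ⊗ γ) = max(0, 0.652 + 0.000 − 1) = max(0, -0.348) = 0.000
γ → (β ⊗ (γ ⊗ γ)) = min(1, 1 − 0.431 + 0.000) = min(1, 0.569) = 0.569
¬(γ → (β ⊗ (γ ⊗ γ))) = 1 − 0.569 = 0.431
((α ↔ (β ∨ γ)) ↔ ¬γ) ↔ ¬(γ → (β ⊗ (γ ⊗ γ))) = 1 − |0.696 − 0.431| = 1 − 0.265 = 0.735
¬(((α ↔ (β ∨ γ)) ↔ ¬γ) ↔ ¬(γ → (β ⊗ (γ ⊗ γ)))) = 1 − 0.735 = 0.265

0.265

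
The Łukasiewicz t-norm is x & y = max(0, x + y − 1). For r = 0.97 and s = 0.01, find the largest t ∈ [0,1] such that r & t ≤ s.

0.04

The residuum of the Łukasiewicz t-norm gives the supremum: min(1, 1 − 0.97 + 0.01).
1 − 0.97 + 0.01 = 0.04, so t = min(1, 0.04) = 0.04.
Check: 0.97 & 0.04 = max(0, 0.01) = 0.01 ≤ 0.01.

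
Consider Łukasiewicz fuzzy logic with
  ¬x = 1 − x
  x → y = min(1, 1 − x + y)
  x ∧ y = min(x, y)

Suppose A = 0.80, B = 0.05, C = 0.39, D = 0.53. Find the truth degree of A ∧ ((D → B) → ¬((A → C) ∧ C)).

D → B = min(1, 1 − 0.53 + 0.05) = min(1, 0.52) = 0.52
A → C = min(1, 1 − 0.80 + 0.39) = min(1, 0.59) = 0.59
(A → C) ∧ C = min(0.59, 0.39) = 0.39
¬((A → C) ∧ C) = 1 − 0.39 = 0.61
(D → B) → ¬((A → C) ∧ C) = min(1, 1 − 0.52 + 0.61) = min(1, 1.09) = 1.00
A ∧ ((D → B) → ¬((A → C) ∧ C)) = min(0.80, 1.00) = 0.80

0.80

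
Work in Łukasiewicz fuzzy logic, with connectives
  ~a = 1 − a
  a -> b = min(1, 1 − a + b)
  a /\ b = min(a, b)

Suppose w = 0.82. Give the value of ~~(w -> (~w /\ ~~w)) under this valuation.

0.36

~w = 1 − 0.82 = 0.18
~~w = 1 − 0.18 = 0.82
~w /\ ~~w = min(0.18, 0.82) = 0.18
w -> (~w /\ ~~w) = min(1, 1 − 0.82 + 0.18) = min(1, 0.36) = 0.36
~(w -> (~w /\ ~~w)) = 1 − 0.36 = 0.64
~~(w -> (~w /\ ~~w)) = 1 − 0.64 = 0.36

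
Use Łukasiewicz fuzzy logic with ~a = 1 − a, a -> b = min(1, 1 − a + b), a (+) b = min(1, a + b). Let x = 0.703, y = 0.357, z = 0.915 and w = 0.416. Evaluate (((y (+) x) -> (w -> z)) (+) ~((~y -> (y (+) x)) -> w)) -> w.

0.416

y (+) x = min(1, 0.357 + 0.703) = min(1, 1.060) = 1.000
w -> z = min(1, 1 − 0.416 + 0.915) = min(1, 1.499) = 1.000
(y (+) x) -> (w -> z) = min(1, 1 − 1.000 + 1.000) = min(1, 1.000) = 1.000
~y = 1 − 0.357 = 0.643
~y -> (y (+) x) = min(1, 1 − 0.643 + 1.000) = min(1, 1.357) = 1.000
(~y -> (y (+) x)) -> w = min(1, 1 − 1.000 + 0.416) = min(1, 0.416) = 0.416
~((~y -> (y (+) x)) -> w) = 1 − 0.416 = 0.584
((y (+) x) -> (w -> z)) (+) ~((~y -> (y (+) x)) -> w) = min(1, 1.000 + 0.584) = min(1, 1.584) = 1.000
(((y (+) x) -> (w -> z)) (+) ~((~y -> (y (+) x)) -> w)) -> w = min(1, 1 − 1.000 + 0.416) = min(1, 0.416) = 0.416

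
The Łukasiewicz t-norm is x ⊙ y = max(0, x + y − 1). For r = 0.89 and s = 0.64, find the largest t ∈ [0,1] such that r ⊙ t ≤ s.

0.75

The residuum of the Łukasiewicz t-norm gives the supremum: min(1, 1 − 0.89 + 0.64).
1 − 0.89 + 0.64 = 0.75, so t = min(1, 0.75) = 0.75.
Check: 0.89 ⊙ 0.75 = max(0, 0.64) = 0.64 ≤ 0.64.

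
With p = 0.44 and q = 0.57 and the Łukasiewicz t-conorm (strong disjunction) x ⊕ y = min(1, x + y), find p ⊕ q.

1.00

p ⊕ q = min(1, 0.44 + 0.57) = min(1, 1.01) = 1.00
For comparison, the Gödel t-conorm max(x, y) would give 0.57.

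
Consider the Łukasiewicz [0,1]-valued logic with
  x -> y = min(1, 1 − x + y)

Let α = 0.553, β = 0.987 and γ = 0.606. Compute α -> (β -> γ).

1.000

β -> γ = min(1, 1 − 0.987 + 0.606) = min(1, 0.619) = 0.619
α -> (β -> γ) = min(1, 1 − 0.553 + 0.619) = min(1, 1.066) = 1.000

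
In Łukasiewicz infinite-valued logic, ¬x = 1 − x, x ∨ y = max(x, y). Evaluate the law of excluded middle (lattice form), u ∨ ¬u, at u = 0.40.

0.60

¬u = 1 − 0.40 = 0.60
u ∨ ¬u = max(0.40, 0.60) = 0.60
(The value 0.60 < 1 shows this instance is not satisfied; not a Ł∞-tautology — its value is max(a, 1−a).)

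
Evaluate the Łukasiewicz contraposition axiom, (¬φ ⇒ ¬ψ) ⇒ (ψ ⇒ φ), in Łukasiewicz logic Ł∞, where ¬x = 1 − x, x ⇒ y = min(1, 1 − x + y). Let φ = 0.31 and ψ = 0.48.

1.00

¬φ = 1 − 0.31 = 0.69
¬ψ = 1 − 0.48 = 0.52
¬φ ⇒ ¬ψ = min(1, 1 − 0.69 + 0.52) = min(1, 0.83) = 0.83
ψ ⇒ φ = min(1, 1 − 0.48 + 0.31) = min(1, 0.83) = 0.83
(¬φ ⇒ ¬ψ) ⇒ (ψ ⇒ φ) = min(1, 1 − 0.83 + 0.83) = min(1, 1.00) = 1.00
(As expected: an axiom of Ł∞, always 1.)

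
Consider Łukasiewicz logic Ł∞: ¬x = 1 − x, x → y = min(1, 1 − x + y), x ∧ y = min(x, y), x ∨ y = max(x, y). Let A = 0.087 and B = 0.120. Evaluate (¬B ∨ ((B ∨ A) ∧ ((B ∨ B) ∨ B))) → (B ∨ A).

¬B = 1 − 0.120 = 0.880
B ∨ A = max(0.120, 0.087) = 0.120
B ∨ B = max(0.120, 0.120) = 0.120
(B ∨ B) ∨ B = max(0.120, 0.120) = 0.120
(B ∨ A) ∧ ((B ∨ B) ∨ B) = min(0.120, 0.120) = 0.120
¬B ∨ ((B ∨ A) ∧ ((B ∨ B) ∨ B)) = max(0.880, 0.120) = 0.880
(¬B ∨ ((B ∨ A) ∧ ((B ∨ B) ∨ B))) → (B ∨ A) = min(1, 1 − 0.880 + 0.120) = min(1, 0.240) = 0.240

0.240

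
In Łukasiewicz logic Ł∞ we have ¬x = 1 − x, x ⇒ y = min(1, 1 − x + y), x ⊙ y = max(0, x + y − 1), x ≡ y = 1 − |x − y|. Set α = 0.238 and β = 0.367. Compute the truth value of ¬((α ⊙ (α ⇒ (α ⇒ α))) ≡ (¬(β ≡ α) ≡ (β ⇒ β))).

α ⇒ α = min(1, 1 − 0.238 + 0.238) = min(1, 1.000) = 1.000
α ⇒ (α ⇒ α) = min(1, 1 − 0.238 + 1.000) = min(1, 1.762) = 1.000
α ⊙ (α ⇒ (α ⇒ α)) = max(0, 0.238 + 1.000 − 1) = max(0, 0.238) = 0.238
β ≡ α = 1 − |0.367 − 0.238| = 1 − 0.129 = 0.871
¬(β ≡ α) = 1 − 0.871 = 0.129
β ⇒ β = min(1, 1 − 0.367 + 0.367) = min(1, 1.000) = 1.000
¬(β ≡ α) ≡ (β ⇒ β) = 1 − |0.129 − 1.000| = 1 − 0.871 = 0.129
(α ⊙ (α ⇒ (α ⇒ α))) ≡ (¬(β ≡ α) ≡ (β ⇒ β)) = 1 − |0.238 − 0.129| = 1 − 0.109 = 0.891
¬((α ⊙ (α ⇒ (α ⇒ α))) ≡ (¬(β ≡ α) ≡ (β ⇒ β))) = 1 − 0.891 = 0.109

0.109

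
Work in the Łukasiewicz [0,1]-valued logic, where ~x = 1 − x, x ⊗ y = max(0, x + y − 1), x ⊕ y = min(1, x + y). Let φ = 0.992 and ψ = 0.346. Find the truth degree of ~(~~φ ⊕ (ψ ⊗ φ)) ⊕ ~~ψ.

~φ = 1 − 0.992 = 0.008
~~φ = 1 − 0.008 = 0.992
ψ ⊗ φ = max(0, 0.346 + 0.992 − 1) = max(0, 0.338) = 0.338
~~φ ⊕ (ψ ⊗ φ) = min(1, 0.992 + 0.338) = min(1, 1.330) = 1.000
~(~~φ ⊕ (ψ ⊗ φ)) = 1 − 1.000 = 0.000
~ψ = 1 − 0.346 = 0.654
~~ψ = 1 − 0.654 = 0.346
~(~~φ ⊕ (ψ ⊗ φ)) ⊕ ~~ψ = min(1, 0.000 + 0.346) = min(1, 0.346) = 0.346

0.346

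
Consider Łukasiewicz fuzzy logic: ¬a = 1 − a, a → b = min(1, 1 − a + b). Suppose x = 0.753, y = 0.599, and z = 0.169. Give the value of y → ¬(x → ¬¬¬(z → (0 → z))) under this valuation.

1.000

0 → z = min(1, 1 − 0.000 + 0.169) = min(1, 1.169) = 1.000
z → (0 → z) = min(1, 1 − 0.169 + 1.000) = min(1, 1.831) = 1.000
¬(z → (0 → z)) = 1 − 1.000 = 0.000
¬¬(z → (0 → z)) = 1 − 0.000 = 1.000
¬¬¬(z → (0 → z)) = 1 − 1.000 = 0.000
x → ¬¬¬(z → (0 → z)) = min(1, 1 − 0.753 + 0.000) = min(1, 0.247) = 0.247
¬(x → ¬¬¬(z → (0 → z))) = 1 − 0.247 = 0.753
y → ¬(x → ¬¬¬(z → (0 → z))) = min(1, 1 − 0.599 + 0.753) = min(1, 1.154) = 1.000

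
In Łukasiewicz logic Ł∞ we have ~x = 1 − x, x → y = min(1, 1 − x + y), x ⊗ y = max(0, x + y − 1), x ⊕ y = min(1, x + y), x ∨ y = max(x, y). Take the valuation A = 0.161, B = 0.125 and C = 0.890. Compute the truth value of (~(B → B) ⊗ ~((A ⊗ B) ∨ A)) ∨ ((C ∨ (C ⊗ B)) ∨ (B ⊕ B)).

B → B = min(1, 1 − 0.125 + 0.125) = min(1, 1.000) = 1.000
~(B → B) = 1 − 1.000 = 0.000
A ⊗ B = max(0, 0.161 + 0.125 − 1) = max(0, -0.714) = 0.000
(A ⊗ B) ∨ A = max(0.000, 0.161) = 0.161
~((A ⊗ B) ∨ A) = 1 − 0.161 = 0.839
~(B → B) ⊗ ~((A ⊗ B) ∨ A) = max(0, 0.000 + 0.839 − 1) = max(0, -0.161) = 0.000
C ⊗ B = max(0, 0.890 + 0.125 − 1) = max(0, 0.015) = 0.015
C ∨ (C ⊗ B) = max(0.890, 0.015) = 0.890
B ⊕ B = min(1, 0.125 + 0.125) = min(1, 0.250) = 0.250
(C ∨ (C ⊗ B)) ∨ (B ⊕ B) = max(0.890, 0.250) = 0.890
(~(B → B) ⊗ ~((A ⊗ B) ∨ A)) ∨ ((C ∨ (C ⊗ B)) ∨ (B ⊕ B)) = max(0.000, 0.890) = 0.890

0.890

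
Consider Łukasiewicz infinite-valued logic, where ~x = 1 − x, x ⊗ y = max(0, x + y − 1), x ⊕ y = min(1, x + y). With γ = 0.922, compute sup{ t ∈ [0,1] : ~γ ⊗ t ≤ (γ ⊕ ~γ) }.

~γ = 1 − 0.922 = 0.078
So the left factor is ~γ = 0.078.
γ ⊕ ~γ = min(1, 0.922 + 0.078) = min(1, 1.000) = 1.000
So the right-hand bound is γ ⊕ ~γ = 1.000.
The residuum of the Łukasiewicz t-norm gives the supremum: min(1, 1 − 0.078 + 1.000).
1 − 0.078 + 1.000 = 1.922, so t = min(1, 1.922) = 1.000.
Check: 0.078 ⊗ 1.000 = max(0, 0.078) = 0.078 ≤ 1.000.

1.000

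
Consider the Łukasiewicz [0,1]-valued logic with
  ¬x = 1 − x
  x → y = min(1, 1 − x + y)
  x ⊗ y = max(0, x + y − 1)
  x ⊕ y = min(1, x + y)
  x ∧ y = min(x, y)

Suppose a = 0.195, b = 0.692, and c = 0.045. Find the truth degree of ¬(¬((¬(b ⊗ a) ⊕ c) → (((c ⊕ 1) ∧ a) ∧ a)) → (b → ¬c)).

0.000

b ⊗ a = max(0, 0.692 + 0.195 − 1) = max(0, -0.113) = 0.000
¬(b ⊗ a) = 1 − 0.000 = 1.000
¬(b ⊗ a) ⊕ c = min(1, 1.000 + 0.045) = min(1, 1.045) = 1.000
c ⊕ 1 = min(1, 0.045 + 1.000) = min(1, 1.045) = 1.000
(c ⊕ 1) ∧ a = min(1.000, 0.195) = 0.195
((c ⊕ 1) ∧ a) ∧ a = min(0.195, 0.195) = 0.195
(¬(b ⊗ a) ⊕ c) → (((c ⊕ 1) ∧ a) ∧ a) = min(1, 1 − 1.000 + 0.195) = min(1, 0.195) = 0.195
¬((¬(b ⊗ a) ⊕ c) → (((c ⊕ 1) ∧ a) ∧ a)) = 1 − 0.195 = 0.805
¬c = 1 − 0.045 = 0.955
b → ¬c = min(1, 1 − 0.692 + 0.955) = min(1, 1.263) = 1.000
¬((¬(b ⊗ a) ⊕ c) → (((c ⊕ 1) ∧ a) ∧ a)) → (b → ¬c) = min(1, 1 − 0.805 + 1.000) = min(1, 1.195) = 1.000
¬(¬((¬(b ⊗ a) ⊕ c) → (((c ⊕ 1) ∧ a) ∧ a)) → (b → ¬c)) = 1 − 1.000 = 0.000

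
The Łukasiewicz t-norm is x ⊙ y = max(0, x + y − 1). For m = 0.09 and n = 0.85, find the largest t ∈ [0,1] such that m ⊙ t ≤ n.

The residuum of the Łukasiewicz t-norm gives the supremum: min(1, 1 − 0.09 + 0.85).
1 − 0.09 + 0.85 = 1.76, so t = min(1, 1.76) = 1.00.
Check: 0.09 ⊙ 1.00 = max(0, 0.09) = 0.09 ≤ 0.85.

1.00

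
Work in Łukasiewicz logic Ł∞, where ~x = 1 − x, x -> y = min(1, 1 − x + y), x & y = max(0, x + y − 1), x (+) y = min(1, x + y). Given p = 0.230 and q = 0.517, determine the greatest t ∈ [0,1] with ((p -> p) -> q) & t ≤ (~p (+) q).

p -> p = min(1, 1 − 0.230 + 0.230) = min(1, 1.000) = 1.000
(p -> p) -> q = min(1, 1 − 1.000 + 0.517) = min(1, 0.517) = 0.517
So the left factor is (p -> p) -> q = 0.517.
~p = 1 − 0.230 = 0.770
~p (+) q = min(1, 0.770 + 0.517) = min(1, 1.287) = 1.000
So the right-hand bound is ~p (+) q = 1.000.
The residuum of the Łukasiewicz t-norm gives the supremum: min(1, 1 − 0.517 + 1.000).
1 − 0.517 + 1.000 = 1.483, so t = min(1, 1.483) = 1.000.
Check: 0.517 & 1.000 = max(0, 0.517) = 0.517 ≤ 1.000.

1.000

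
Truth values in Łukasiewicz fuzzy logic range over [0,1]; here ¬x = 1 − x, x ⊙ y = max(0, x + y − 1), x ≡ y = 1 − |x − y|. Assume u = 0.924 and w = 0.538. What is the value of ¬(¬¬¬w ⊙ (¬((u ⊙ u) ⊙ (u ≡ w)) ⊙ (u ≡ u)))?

¬w = 1 − 0.538 = 0.462
¬¬w = 1 − 0.462 = 0.538
¬¬¬w = 1 − 0.538 = 0.462
u ⊙ u = max(0, 0.924 + 0.924 − 1) = max(0, 0.848) = 0.848
u ≡ w = 1 − |0.924 − 0.538| = 1 − 0.386 = 0.614
(u ⊙ u) ⊙ (u ≡ w) = max(0, 0.848 + 0.614 − 1) = max(0, 0.462) = 0.462
¬((u ⊙ u) ⊙ (u ≡ w)) = 1 − 0.462 = 0.538
u ≡ u = 1 − |0.924 − 0.924| = 1 − 0.000 = 1.000
¬((u ⊙ u) ⊙ (u ≡ w)) ⊙ (u ≡ u) = max(0, 0.538 + 1.000 − 1) = max(0, 0.538) = 0.538
¬¬¬w ⊙ (¬((u ⊙ u) ⊙ (u ≡ w)) ⊙ (u ≡ u)) = max(0, 0.462 + 0.538 − 1) = max(0, 0.000) = 0.000
¬(¬¬¬w ⊙ (¬((u ⊙ u) ⊙ (u ≡ w)) ⊙ (u ≡ u))) = 1 − 0.000 = 1.000

1.000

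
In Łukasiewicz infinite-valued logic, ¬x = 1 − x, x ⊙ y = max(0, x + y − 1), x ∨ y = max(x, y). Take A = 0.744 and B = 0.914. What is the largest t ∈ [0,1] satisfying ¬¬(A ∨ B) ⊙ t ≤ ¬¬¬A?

A ∨ B = max(0.744, 0.914) = 0.914
¬(A ∨ B) = 1 − 0.914 = 0.086
¬¬(A ∨ B) = 1 − 0.086 = 0.914
So the left factor is ¬¬(A ∨ B) = 0.914.
¬A = 1 − 0.744 = 0.256
¬¬A = 1 − 0.256 = 0.744
¬¬¬A = 1 − 0.744 = 0.256
So the right-hand bound is ¬¬¬A = 0.256.
The residuum of the Łukasiewicz t-norm gives the supremum: min(1, 1 − 0.914 + 0.256).
1 − 0.914 + 0.256 = 0.342, so t = min(1, 0.342) = 0.342.
Check: 0.914 ⊙ 0.342 = max(0, 0.256) = 0.256 ≤ 0.256.

0.342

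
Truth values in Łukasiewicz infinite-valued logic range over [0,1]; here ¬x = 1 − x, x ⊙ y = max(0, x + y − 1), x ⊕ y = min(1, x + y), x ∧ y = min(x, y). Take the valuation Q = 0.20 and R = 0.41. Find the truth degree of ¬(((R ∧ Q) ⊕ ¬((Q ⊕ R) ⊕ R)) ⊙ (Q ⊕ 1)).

R ∧ Q = min(0.41, 0.20) = 0.20
Q ⊕ R = min(1, 0.20 + 0.41) = min(1, 0.61) = 0.61
(Q ⊕ R) ⊕ R = min(1, 0.61 + 0.41) = min(1, 1.02) = 1.00
¬((Q ⊕ R) ⊕ R) = 1 − 1.00 = 0.00
(R ∧ Q) ⊕ ¬((Q ⊕ R) ⊕ R) = min(1, 0.20 + 0.00) = min(1, 0.20) = 0.20
Q ⊕ 1 = min(1, 0.20 + 1.00) = min(1, 1.20) = 1.00
((R ∧ Q) ⊕ ¬((Q ⊕ R) ⊕ R)) ⊙ (Q ⊕ 1) = max(0, 0.20 + 1.00 − 1) = max(0, 0.20) = 0.20
¬(((R ∧ Q) ⊕ ¬((Q ⊕ R) ⊕ R)) ⊙ (Q ⊕ 1)) = 1 − 0.20 = 0.80

0.80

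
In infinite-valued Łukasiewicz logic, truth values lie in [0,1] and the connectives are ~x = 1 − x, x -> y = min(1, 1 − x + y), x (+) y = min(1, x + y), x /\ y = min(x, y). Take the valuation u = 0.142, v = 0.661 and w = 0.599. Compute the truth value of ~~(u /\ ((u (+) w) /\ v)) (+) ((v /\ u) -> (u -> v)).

u (+) w = min(1, 0.142 + 0.599) = min(1, 0.741) = 0.741
(u (+) w) /\ v = min(0.741, 0.661) = 0.661
u /\ ((u (+) w) /\ v) = min(0.142, 0.661) = 0.142
~(u /\ ((u (+) w) /\ v)) = 1 − 0.142 = 0.858
~~(u /\ ((u (+) w) /\ v)) = 1 − 0.858 = 0.142
v /\ u = min(0.661, 0.142) = 0.142
u -> v = min(1, 1 − 0.142 + 0.661) = min(1, 1.519) = 1.000
(v /\ u) -> (u -> v) = min(1, 1 − 0.142 + 1.000) = min(1, 1.858) = 1.000
~~(u /\ ((u (+) w) /\ v)) (+) ((v /\ u) -> (u -> v)) = min(1, 0.142 + 1.000) = min(1, 1.142) = 1.000

1.000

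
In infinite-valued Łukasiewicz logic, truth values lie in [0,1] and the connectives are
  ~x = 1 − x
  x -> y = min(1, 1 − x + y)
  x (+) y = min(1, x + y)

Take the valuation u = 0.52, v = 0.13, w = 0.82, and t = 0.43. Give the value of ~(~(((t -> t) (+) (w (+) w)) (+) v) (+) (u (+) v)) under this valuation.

t -> t = min(1, 1 − 0.43 + 0.43) = min(1, 1.00) = 1.00
w (+) w = min(1, 0.82 + 0.82) = min(1, 1.64) = 1.00
(t -> t) (+) (w (+) w) = min(1, 1.00 + 1.00) = min(1, 2.00) = 1.00
((t -> t) (+) (w (+) w)) (+) v = min(1, 1.00 + 0.13) = min(1, 1.13) = 1.00
~(((t -> t) (+) (w (+) w)) (+) v) = 1 − 1.00 = 0.00
u (+) v = min(1, 0.52 + 0.13) = min(1, 0.65) = 0.65
~(((t -> t) (+) (w (+) w)) (+) v) (+) (u (+) v) = min(1, 0.00 + 0.65) = min(1, 0.65) = 0.65
~(~(((t -> t) (+) (w (+) w)) (+) v) (+) (u (+) v)) = 1 − 0.65 = 0.35

0.35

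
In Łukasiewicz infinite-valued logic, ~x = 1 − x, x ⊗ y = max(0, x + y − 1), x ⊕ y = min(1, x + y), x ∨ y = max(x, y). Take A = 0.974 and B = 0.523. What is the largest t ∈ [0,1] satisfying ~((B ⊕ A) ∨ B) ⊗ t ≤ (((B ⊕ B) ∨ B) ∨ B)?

B ⊕ A = min(1, 0.523 + 0.974) = min(1, 1.497) = 1.000
(B ⊕ A) ∨ B = max(1.000, 0.523) = 1.000
~((B ⊕ A) ∨ B) = 1 − 1.000 = 0.000
So the left factor is ~((B ⊕ A) ∨ B) = 0.000.
B ⊕ B = min(1, 0.523 + 0.523) = min(1, 1.046) = 1.000
(B ⊕ B) ∨ B = max(1.000, 0.523) = 1.000
((B ⊕ B) ∨ B) ∨ B = max(1.000, 0.523) = 1.000
So the right-hand bound is ((B ⊕ B) ∨ B) ∨ B = 1.000.
The residuum of the Łukasiewicz t-norm gives the supremum: min(1, 1 − 0.000 + 1.000).
1 − 0.000 + 1.000 = 2.000, so t = min(1, 2.000) = 1.000.
Check: 0.000 ⊗ 1.000 = max(0, 0.000) = 0.000 ≤ 1.000.

1.000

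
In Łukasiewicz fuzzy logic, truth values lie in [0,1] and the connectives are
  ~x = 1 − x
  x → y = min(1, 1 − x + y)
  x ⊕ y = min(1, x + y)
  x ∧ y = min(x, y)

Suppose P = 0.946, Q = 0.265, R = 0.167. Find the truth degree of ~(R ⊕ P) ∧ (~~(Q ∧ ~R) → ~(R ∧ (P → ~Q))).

R ⊕ P = min(1, 0.167 + 0.946) = min(1, 1.113) = 1.000
~(R ⊕ P) = 1 − 1.000 = 0.000
~R = 1 − 0.167 = 0.833
Q ∧ ~R = min(0.265, 0.833) = 0.265
~(Q ∧ ~R) = 1 − 0.265 = 0.735
~~(Q ∧ ~R) = 1 − 0.735 = 0.265
~Q = 1 − 0.265 = 0.735
P → ~Q = min(1, 1 − 0.946 + 0.735) = min(1, 0.789) = 0.789
R ∧ (P → ~Q) = min(0.167, 0.789) = 0.167
~(R ∧ (P → ~Q)) = 1 − 0.167 = 0.833
~~(Q ∧ ~R) → ~(R ∧ (P → ~Q)) = min(1, 1 − 0.265 + 0.833) = min(1, 1.568) = 1.000
~(R ⊕ P) ∧ (~~(Q ∧ ~R) → ~(R ∧ (P → ~Q))) = min(0.000, 1.000) = 0.000

0.000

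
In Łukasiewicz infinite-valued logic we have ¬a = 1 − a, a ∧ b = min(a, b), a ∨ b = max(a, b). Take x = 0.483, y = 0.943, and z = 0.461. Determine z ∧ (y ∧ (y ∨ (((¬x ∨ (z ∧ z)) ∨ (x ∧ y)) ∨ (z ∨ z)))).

¬x = 1 − 0.483 = 0.517
z ∧ z = min(0.461, 0.461) = 0.461
¬x ∨ (z ∧ z) = max(0.517, 0.461) = 0.517
x ∧ y = min(0.483, 0.943) = 0.483
(¬x ∨ (z ∧ z)) ∨ (x ∧ y) = max(0.517, 0.483) = 0.517
z ∨ z = max(0.461, 0.461) = 0.461
((¬x ∨ (z ∧ z)) ∨ (x ∧ y)) ∨ (z ∨ z) = max(0.517, 0.461) = 0.517
y ∨ (((¬x ∨ (z ∧ z)) ∨ (x ∧ y)) ∨ (z ∨ z)) = max(0.943, 0.517) = 0.943
y ∧ (y ∨ (((¬x ∨ (z ∧ z)) ∨ (x ∧ y)) ∨ (z ∨ z))) = min(0.943, 0.943) = 0.943
z ∧ (y ∧ (y ∨ (((¬x ∨ (z ∧ z)) ∨ (x ∧ y)) ∨ (z ∨ z)))) = min(0.461, 0.943) = 0.461

0.461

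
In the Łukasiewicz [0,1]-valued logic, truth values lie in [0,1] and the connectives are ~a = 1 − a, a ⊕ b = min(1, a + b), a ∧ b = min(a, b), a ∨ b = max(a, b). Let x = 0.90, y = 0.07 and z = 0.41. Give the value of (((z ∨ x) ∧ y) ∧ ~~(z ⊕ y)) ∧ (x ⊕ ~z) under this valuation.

z ∨ x = max(0.41, 0.90) = 0.90
(z ∨ x) ∧ y = min(0.90, 0.07) = 0.07
z ⊕ y = min(1, 0.41 + 0.07) = min(1, 0.48) = 0.48
~(z ⊕ y) = 1 − 0.48 = 0.52
~~(z ⊕ y) = 1 − 0.52 = 0.48
((z ∨ x) ∧ y) ∧ ~~(z ⊕ y) = min(0.07, 0.48) = 0.07
~z = 1 − 0.41 = 0.59
x ⊕ ~z = min(1, 0.90 + 0.59) = min(1, 1.49) = 1.00
(((z ∨ x) ∧ y) ∧ ~~(z ⊕ y)) ∧ (x ⊕ ~z) = min(0.07, 1.00) = 0.07

0.07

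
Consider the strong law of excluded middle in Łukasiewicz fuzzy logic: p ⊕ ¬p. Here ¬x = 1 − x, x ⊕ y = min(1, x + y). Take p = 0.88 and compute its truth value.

1.00

¬p = 1 − 0.88 = 0.12
p ⊕ ¬p = min(1, 0.88 + 0.12) = min(1, 1.00) = 1.00
(As expected: always 1 in Ł∞ since a ⊕ (1−a) = 1.)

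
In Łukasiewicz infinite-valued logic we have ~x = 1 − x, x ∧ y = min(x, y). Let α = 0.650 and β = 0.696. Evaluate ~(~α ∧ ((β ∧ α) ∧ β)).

0.650

~α = 1 − 0.650 = 0.350
β ∧ α = min(0.696, 0.650) = 0.650
(β ∧ α) ∧ β = min(0.650, 0.696) = 0.650
~α ∧ ((β ∧ α) ∧ β) = min(0.350, 0.650) = 0.350
~(~α ∧ ((β ∧ α) ∧ β)) = 1 − 0.350 = 0.650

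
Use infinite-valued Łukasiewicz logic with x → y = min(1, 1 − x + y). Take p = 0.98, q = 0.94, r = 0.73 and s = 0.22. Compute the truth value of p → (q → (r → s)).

0.57

r → s = min(1, 1 − 0.73 + 0.22) = min(1, 0.49) = 0.49
q → (r → s) = min(1, 1 − 0.94 + 0.49) = min(1, 0.55) = 0.55
p → (q → (r → s)) = min(1, 1 − 0.98 + 0.55) = min(1, 0.57) = 0.57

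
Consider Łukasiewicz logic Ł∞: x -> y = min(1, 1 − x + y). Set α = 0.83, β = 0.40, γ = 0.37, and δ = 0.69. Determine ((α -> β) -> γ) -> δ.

α -> β = min(1, 1 − 0.83 + 0.40) = min(1, 0.57) = 0.57
(α -> β) -> γ = min(1, 1 − 0.57 + 0.37) = min(1, 0.80) = 0.80
((α -> β) -> γ) -> δ = min(1, 1 − 0.80 + 0.69) = min(1, 0.89) = 0.89

0.89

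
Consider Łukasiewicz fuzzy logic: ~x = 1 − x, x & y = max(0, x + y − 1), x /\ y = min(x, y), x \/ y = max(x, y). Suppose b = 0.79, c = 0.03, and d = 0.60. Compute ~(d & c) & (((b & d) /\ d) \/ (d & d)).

0.39

d & c = max(0, 0.60 + 0.03 − 1) = max(0, -0.37) = 0.00
~(d & c) = 1 − 0.00 = 1.00
b & d = max(0, 0.79 + 0.60 − 1) = max(0, 0.39) = 0.39
(b & d) /\ d = min(0.39, 0.60) = 0.39
d & d = max(0, 0.60 + 0.60 − 1) = max(0, 0.20) = 0.20
((b & d) /\ d) \/ (d & d) = max(0.39, 0.20) = 0.39
~(d & c) & (((b & d) /\ d) \/ (d & d)) = max(0, 1.00 + 0.39 − 1) = max(0, 0.39) = 0.39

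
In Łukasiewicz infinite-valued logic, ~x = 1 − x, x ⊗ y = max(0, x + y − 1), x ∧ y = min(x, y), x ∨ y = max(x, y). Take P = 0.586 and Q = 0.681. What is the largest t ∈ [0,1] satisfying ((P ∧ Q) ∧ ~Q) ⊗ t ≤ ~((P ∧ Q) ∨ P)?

1.000

P ∧ Q = min(0.586, 0.681) = 0.586
~Q = 1 − 0.681 = 0.319
(P ∧ Q) ∧ ~Q = min(0.586, 0.319) = 0.319
So the left factor is (P ∧ Q) ∧ ~Q = 0.319.
(P ∧ Q) ∨ P = max(0.586, 0.586) = 0.586
~((P ∧ Q) ∨ P) = 1 − 0.586 = 0.414
So the right-hand bound is ~((P ∧ Q) ∨ P) = 0.414.
The residuum of the Łukasiewicz t-norm gives the supremum: min(1, 1 − 0.319 + 0.414).
1 − 0.319 + 0.414 = 1.095, so t = min(1, 1.095) = 1.000.
Check: 0.319 ⊗ 1.000 = max(0, 0.319) = 0.319 ≤ 0.414.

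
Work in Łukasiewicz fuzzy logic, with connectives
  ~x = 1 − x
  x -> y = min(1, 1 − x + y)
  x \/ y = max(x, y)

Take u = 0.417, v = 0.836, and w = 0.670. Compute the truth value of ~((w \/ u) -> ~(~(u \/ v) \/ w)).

w \/ u = max(0.670, 0.417) = 0.670
u \/ v = max(0.417, 0.836) = 0.836
~(u \/ v) = 1 − 0.836 = 0.164
~(u \/ v) \/ w = max(0.164, 0.670) = 0.670
~(~(u \/ v) \/ w) = 1 − 0.670 = 0.330
(w \/ u) -> ~(~(u \/ v) \/ w) = min(1, 1 − 0.670 + 0.330) = min(1, 0.660) = 0.660
~((w \/ u) -> ~(~(u \/ v) \/ w)) = 1 − 0.660 = 0.340

0.340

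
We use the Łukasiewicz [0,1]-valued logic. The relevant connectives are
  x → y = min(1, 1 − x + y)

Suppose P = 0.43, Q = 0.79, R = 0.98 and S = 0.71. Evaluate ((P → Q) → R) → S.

0.73

P → Q = min(1, 1 − 0.43 + 0.79) = min(1, 1.36) = 1.00
(P → Q) → R = min(1, 1 − 1.00 + 0.98) = min(1, 0.98) = 0.98
((P → Q) → R) → S = min(1, 1 − 0.98 + 0.71) = min(1, 0.73) = 0.73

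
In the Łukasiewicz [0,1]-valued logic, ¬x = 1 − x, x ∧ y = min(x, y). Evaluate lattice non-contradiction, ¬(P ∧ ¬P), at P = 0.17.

0.83

¬P = 1 − 0.17 = 0.83
P ∧ ¬P = min(0.17, 0.83) = 0.17
¬(P ∧ ¬P) = 1 − 0.17 = 0.83
(The value 0.83 < 1 shows this instance is not satisfied; not a Ł∞-tautology — its value is 1 − min(a, 1−a).)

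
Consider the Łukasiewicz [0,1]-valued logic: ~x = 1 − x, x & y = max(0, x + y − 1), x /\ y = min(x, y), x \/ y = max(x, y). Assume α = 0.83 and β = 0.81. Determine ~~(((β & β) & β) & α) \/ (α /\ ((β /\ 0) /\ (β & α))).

β & β = max(0, 0.81 + 0.81 − 1) = max(0, 0.62) = 0.62
(β & β) & β = max(0, 0.62 + 0.81 − 1) = max(0, 0.43) = 0.43
((β & β) & β) & α = max(0, 0.43 + 0.83 − 1) = max(0, 0.26) = 0.26
~(((β & β) & β) & α) = 1 − 0.26 = 0.74
~~(((β & β) & β) & α) = 1 − 0.74 = 0.26
β /\ 0 = min(0.81, 0.00) = 0.00
β & α = max(0, 0.81 + 0.83 − 1) = max(0, 0.64) = 0.64
(β /\ 0) /\ (β & α) = min(0.00, 0.64) = 0.00
α /\ ((β /\ 0) /\ (β & α)) = min(0.83, 0.00) = 0.00
~~(((β & β) & β) & α) \/ (α /\ ((β /\ 0) /\ (β & α))) = max(0.26, 0.00) = 0.26

0.26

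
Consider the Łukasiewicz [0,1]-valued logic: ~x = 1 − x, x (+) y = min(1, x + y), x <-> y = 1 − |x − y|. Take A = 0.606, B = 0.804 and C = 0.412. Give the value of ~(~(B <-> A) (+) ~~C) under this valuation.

B <-> A = 1 − |0.804 − 0.606| = 1 − 0.198 = 0.802
~(B <-> A) = 1 − 0.802 = 0.198
~C = 1 − 0.412 = 0.588
~~C = 1 − 0.588 = 0.412
~(B <-> A) (+) ~~C = min(1, 0.198 + 0.412) = min(1, 0.610) = 0.610
~(~(B <-> A) (+) ~~C) = 1 − 0.610 = 0.390

0.390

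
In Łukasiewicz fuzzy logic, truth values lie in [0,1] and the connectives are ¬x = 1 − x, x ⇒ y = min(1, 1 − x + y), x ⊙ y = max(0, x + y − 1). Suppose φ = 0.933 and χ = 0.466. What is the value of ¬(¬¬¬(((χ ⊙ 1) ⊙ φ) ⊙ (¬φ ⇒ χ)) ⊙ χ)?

0.933

χ ⊙ 1 = max(0, 0.466 + 1.000 − 1) = max(0, 0.466) = 0.466
(χ ⊙ 1) ⊙ φ = max(0, 0.466 + 0.933 − 1) = max(0, 0.399) = 0.399
¬φ = 1 − 0.933 = 0.067
¬φ ⇒ χ = min(1, 1 − 0.067 + 0.466) = min(1, 1.399) = 1.000
((χ ⊙ 1) ⊙ φ) ⊙ (¬φ ⇒ χ) = max(0, 0.399 + 1.000 − 1) = max(0, 0.399) = 0.399
¬(((χ ⊙ 1) ⊙ φ) ⊙ (¬φ ⇒ χ)) = 1 − 0.399 = 0.601
¬¬(((χ ⊙ 1) ⊙ φ) ⊙ (¬φ ⇒ χ)) = 1 − 0.601 = 0.399
¬¬¬(((χ ⊙ 1) ⊙ φ) ⊙ (¬φ ⇒ χ)) = 1 − 0.399 = 0.601
¬¬¬(((χ ⊙ 1) ⊙ φ) ⊙ (¬φ ⇒ χ)) ⊙ χ = max(0, 0.601 + 0.466 − 1) = max(0, 0.067) = 0.067
¬(¬¬¬(((χ ⊙ 1) ⊙ φ) ⊙ (¬φ ⇒ χ)) ⊙ χ) = 1 − 0.067 = 0.933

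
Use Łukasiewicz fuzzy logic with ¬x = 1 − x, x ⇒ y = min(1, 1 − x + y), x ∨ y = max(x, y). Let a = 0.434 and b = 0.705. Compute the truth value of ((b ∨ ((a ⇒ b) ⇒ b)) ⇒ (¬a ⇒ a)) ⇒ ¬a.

0.566

a ⇒ b = min(1, 1 − 0.434 + 0.705) = min(1, 1.271) = 1.000
(a ⇒ b) ⇒ b = min(1, 1 − 1.000 + 0.705) = min(1, 0.705) = 0.705
b ∨ ((a ⇒ b) ⇒ b) = max(0.705, 0.705) = 0.705
¬a = 1 − 0.434 = 0.566
¬a ⇒ a = min(1, 1 − 0.566 + 0.434) = min(1, 0.868) = 0.868
(b ∨ ((a ⇒ b) ⇒ b)) ⇒ (¬a ⇒ a) = min(1, 1 − 0.705 + 0.868) = min(1, 1.163) = 1.000
((b ∨ ((a ⇒ b) ⇒ b)) ⇒ (¬a ⇒ a)) ⇒ ¬a = min(1, 1 − 1.000 + 0.566) = min(1, 0.566) = 0.566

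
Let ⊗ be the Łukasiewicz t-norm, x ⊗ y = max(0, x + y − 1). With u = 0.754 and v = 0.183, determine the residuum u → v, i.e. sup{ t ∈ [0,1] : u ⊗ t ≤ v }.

The residuum of the Łukasiewicz t-norm gives the supremum: min(1, 1 − 0.754 + 0.183).
1 − 0.754 + 0.183 = 0.429, so t = min(1, 0.429) = 0.429.
Check: 0.754 ⊗ 0.429 = max(0, 0.183) = 0.183 ≤ 0.183.

0.429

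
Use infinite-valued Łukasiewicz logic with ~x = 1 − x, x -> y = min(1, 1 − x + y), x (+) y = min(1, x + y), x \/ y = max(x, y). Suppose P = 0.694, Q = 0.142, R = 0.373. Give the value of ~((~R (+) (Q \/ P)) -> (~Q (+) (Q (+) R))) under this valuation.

~R = 1 − 0.373 = 0.627
Q \/ P = max(0.142, 0.694) = 0.694
~R (+) (Q \/ P) = min(1, 0.627 + 0.694) = min(1, 1.321) = 1.000
~Q = 1 − 0.142 = 0.858
Q (+) R = min(1, 0.142 + 0.373) = min(1, 0.515) = 0.515
~Q (+) (Q (+) R) = min(1, 0.858 + 0.515) = min(1, 1.373) = 1.000
(~R (+) (Q \/ P)) -> (~Q (+) (Q (+) R)) = min(1, 1 − 1.000 + 1.000) = min(1, 1.000) = 1.000
~((~R (+) (Q \/ P)) -> (~Q (+) (Q (+) R))) = 1 − 1.000 = 0.000

0.000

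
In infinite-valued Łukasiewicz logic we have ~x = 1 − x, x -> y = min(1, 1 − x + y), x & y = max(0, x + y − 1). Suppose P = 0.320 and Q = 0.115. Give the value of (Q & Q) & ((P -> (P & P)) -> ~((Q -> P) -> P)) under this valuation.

Q & Q = max(0, 0.115 + 0.115 − 1) = max(0, -0.770) = 0.000
P & P = max(0, 0.320 + 0.320 − 1) = max(0, -0.360) = 0.000
P -> (P & P) = min(1, 1 − 0.320 + 0.000) = min(1, 0.680) = 0.680
Q -> P = min(1, 1 − 0.115 + 0.320) = min(1, 1.205) = 1.000
(Q -> P) -> P = min(1, 1 − 1.000 + 0.320) = min(1, 0.320) = 0.320
~((Q -> P) -> P) = 1 − 0.320 = 0.680
(P -> (P & P)) -> ~((Q -> P) -> P) = min(1, 1 − 0.680 + 0.680) = min(1, 1.000) = 1.000
(Q & Q) & ((P -> (P & P)) -> ~((Q -> P) -> P)) = max(0, 0.000 + 1.000 − 1) = max(0, 0.000) = 0.000

0.000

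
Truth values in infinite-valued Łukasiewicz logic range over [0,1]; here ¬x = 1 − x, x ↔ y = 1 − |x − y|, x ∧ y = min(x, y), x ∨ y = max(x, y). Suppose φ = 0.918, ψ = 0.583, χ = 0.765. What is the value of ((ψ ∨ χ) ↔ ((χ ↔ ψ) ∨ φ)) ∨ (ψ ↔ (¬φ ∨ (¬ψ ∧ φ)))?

0.847

ψ ∨ χ = max(0.583, 0.765) = 0.765
χ ↔ ψ = 1 − |0.765 − 0.583| = 1 − 0.182 = 0.818
(χ ↔ ψ) ∨ φ = max(0.818, 0.918) = 0.918
(ψ ∨ χ) ↔ ((χ ↔ ψ) ∨ φ) = 1 − |0.765 − 0.918| = 1 − 0.153 = 0.847
¬φ = 1 − 0.918 = 0.082
¬ψ = 1 − 0.583 = 0.417
¬ψ ∧ φ = min(0.417, 0.918) = 0.417
¬φ ∨ (¬ψ ∧ φ) = max(0.082, 0.417) = 0.417
ψ ↔ (¬φ ∨ (¬ψ ∧ φ)) = 1 − |0.583 − 0.417| = 1 − 0.166 = 0.834
((ψ ∨ χ) ↔ ((χ ↔ ψ) ∨ φ)) ∨ (ψ ↔ (¬φ ∨ (¬ψ ∧ φ))) = max(0.847, 0.834) = 0.847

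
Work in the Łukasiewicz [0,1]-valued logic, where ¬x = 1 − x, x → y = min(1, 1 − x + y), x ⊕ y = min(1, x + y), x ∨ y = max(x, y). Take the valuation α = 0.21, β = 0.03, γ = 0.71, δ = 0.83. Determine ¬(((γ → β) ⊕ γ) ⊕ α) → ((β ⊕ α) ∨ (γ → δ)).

γ → β = min(1, 1 − 0.71 + 0.03) = min(1, 0.32) = 0.32
(γ → β) ⊕ γ = min(1, 0.32 + 0.71) = min(1, 1.03) = 1.00
((γ → β) ⊕ γ) ⊕ α = min(1, 1.00 + 0.21) = min(1, 1.21) = 1.00
¬(((γ → β) ⊕ γ) ⊕ α) = 1 − 1.00 = 0.00
β ⊕ α = min(1, 0.03 + 0.21) = min(1, 0.24) = 0.24
γ → δ = min(1, 1 − 0.71 + 0.83) = min(1, 1.12) = 1.00
(β ⊕ α) ∨ (γ → δ) = max(0.24, 1.00) = 1.00
¬(((γ → β) ⊕ γ) ⊕ α) → ((β ⊕ α) ∨ (γ → δ)) = min(1, 1 − 0.00 + 1.00) = min(1, 2.00) = 1.00

1.00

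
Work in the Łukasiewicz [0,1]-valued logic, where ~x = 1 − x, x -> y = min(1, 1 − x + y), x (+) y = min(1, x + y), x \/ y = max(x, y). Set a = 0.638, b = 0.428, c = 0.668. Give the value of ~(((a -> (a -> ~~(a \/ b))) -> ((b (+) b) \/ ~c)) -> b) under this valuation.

a \/ b = max(0.638, 0.428) = 0.638
~(a \/ b) = 1 − 0.638 = 0.362
~~(a \/ b) = 1 − 0.362 = 0.638
a -> ~~(a \/ b) = min(1, 1 − 0.638 + 0.638) = min(1, 1.000) = 1.000
a -> (a -> ~~(a \/ b)) = min(1, 1 − 0.638 + 1.000) = min(1, 1.362) = 1.000
b (+) b = min(1, 0.428 + 0.428) = min(1, 0.856) = 0.856
~c = 1 − 0.668 = 0.332
(b (+) b) \/ ~c = max(0.856, 0.332) = 0.856
(a -> (a -> ~~(a \/ b))) -> ((b (+) b) \/ ~c) = min(1, 1 − 1.000 + 0.856) = min(1, 0.856) = 0.856
((a -> (a -> ~~(a \/ b))) -> ((b (+) b) \/ ~c)) -> b = min(1, 1 − 0.856 + 0.428) = min(1, 0.572) = 0.572
~(((a -> (a -> ~~(a \/ b))) -> ((b (+) b) \/ ~c)) -> b) = 1 − 0.572 = 0.428

0.428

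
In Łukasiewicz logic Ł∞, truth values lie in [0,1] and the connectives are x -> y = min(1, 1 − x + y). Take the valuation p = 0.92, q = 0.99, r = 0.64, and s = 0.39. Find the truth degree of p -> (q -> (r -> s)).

r -> s = min(1, 1 − 0.64 + 0.39) = min(1, 0.75) = 0.75
q -> (r -> s) = min(1, 1 − 0.99 + 0.75) = min(1, 0.76) = 0.76
p -> (q -> (r -> s)) = min(1, 1 − 0.92 + 0.76) = min(1, 0.84) = 0.84

0.84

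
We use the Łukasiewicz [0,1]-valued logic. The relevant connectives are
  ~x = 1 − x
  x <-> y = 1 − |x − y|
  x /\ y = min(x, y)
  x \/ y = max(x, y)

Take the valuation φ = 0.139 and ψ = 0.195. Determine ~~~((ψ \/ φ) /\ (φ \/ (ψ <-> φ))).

ψ \/ φ = max(0.195, 0.139) = 0.195
ψ <-> φ = 1 − |0.195 − 0.139| = 1 − 0.056 = 0.944
φ \/ (ψ <-> φ) = max(0.139, 0.944) = 0.944
(ψ \/ φ) /\ (φ \/ (ψ <-> φ)) = min(0.195, 0.944) = 0.195
~((ψ \/ φ) /\ (φ \/ (ψ <-> φ))) = 1 − 0.195 = 0.805
~~((ψ \/ φ) /\ (φ \/ (ψ <-> φ))) = 1 − 0.805 = 0.195
~~~((ψ \/ φ) /\ (φ \/ (ψ <-> φ))) = 1 − 0.195 = 0.805

0.805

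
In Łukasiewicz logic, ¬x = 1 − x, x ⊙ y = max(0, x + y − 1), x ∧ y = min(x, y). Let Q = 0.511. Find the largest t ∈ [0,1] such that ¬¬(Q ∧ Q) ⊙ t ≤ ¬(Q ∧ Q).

Q ∧ Q = min(0.511, 0.511) = 0.511
¬(Q ∧ Q) = 1 − 0.511 = 0.489
¬¬(Q ∧ Q) = 1 − 0.489 = 0.511
So the left factor is ¬¬(Q ∧ Q) = 0.511.
So the right-hand bound is ¬(Q ∧ Q) = 0.489.
The residuum of the Łukasiewicz t-norm gives the supremum: min(1, 1 − 0.511 + 0.489).
1 − 0.511 + 0.489 = 0.978, so t = min(1, 0.978) = 0.978.
Check: 0.511 ⊙ 0.978 = max(0, 0.489) = 0.489 ≤ 0.489.

0.978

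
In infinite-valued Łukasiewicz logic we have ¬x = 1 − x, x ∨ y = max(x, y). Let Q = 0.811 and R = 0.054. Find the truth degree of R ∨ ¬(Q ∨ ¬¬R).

¬R = 1 − 0.054 = 0.946
¬¬R = 1 − 0.946 = 0.054
Q ∨ ¬¬R = max(0.811, 0.054) = 0.811
¬(Q ∨ ¬¬R) = 1 − 0.811 = 0.189
R ∨ ¬(Q ∨ ¬¬R) = max(0.054, 0.189) = 0.189

0.189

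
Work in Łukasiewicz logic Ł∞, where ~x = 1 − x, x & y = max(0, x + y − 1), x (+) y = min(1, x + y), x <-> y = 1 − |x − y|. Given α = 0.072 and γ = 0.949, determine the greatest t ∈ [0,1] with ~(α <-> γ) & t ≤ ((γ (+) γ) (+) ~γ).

1.000

α <-> γ = 1 − |0.072 − 0.949| = 1 − 0.877 = 0.123
~(α <-> γ) = 1 − 0.123 = 0.877
So the left factor is ~(α <-> γ) = 0.877.
γ (+) γ = min(1, 0.949 + 0.949) = min(1, 1.898) = 1.000
~γ = 1 − 0.949 = 0.051
(γ (+) γ) (+) ~γ = min(1, 1.000 + 0.051) = min(1, 1.051) = 1.000
So the right-hand bound is (γ (+) γ) (+) ~γ = 1.000.
The residuum of the Łukasiewicz t-norm gives the supremum: min(1, 1 − 0.877 + 1.000).
1 − 0.877 + 1.000 = 1.123, so t = min(1, 1.123) = 1.000.
Check: 0.877 & 1.000 = max(0, 0.877) = 0.877 ≤ 1.000.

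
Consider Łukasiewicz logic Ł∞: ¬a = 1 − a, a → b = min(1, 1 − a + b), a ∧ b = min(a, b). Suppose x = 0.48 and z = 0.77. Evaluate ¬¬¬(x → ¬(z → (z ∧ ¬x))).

¬x = 1 − 0.48 = 0.52
z ∧ ¬x = min(0.77, 0.52) = 0.52
z → (z ∧ ¬x) = min(1, 1 − 0.77 + 0.52) = min(1, 0.75) = 0.75
¬(z → (z ∧ ¬x)) = 1 − 0.75 = 0.25
x → ¬(z → (z ∧ ¬x)) = min(1, 1 − 0.48 + 0.25) = min(1, 0.77) = 0.77
¬(x → ¬(z → (z ∧ ¬x))) = 1 − 0.77 = 0.23
¬¬(x → ¬(z → (z ∧ ¬x))) = 1 − 0.23 = 0.77
¬¬¬(x → ¬(z → (z ∧ ¬x))) = 1 − 0.77 = 0.23

0.23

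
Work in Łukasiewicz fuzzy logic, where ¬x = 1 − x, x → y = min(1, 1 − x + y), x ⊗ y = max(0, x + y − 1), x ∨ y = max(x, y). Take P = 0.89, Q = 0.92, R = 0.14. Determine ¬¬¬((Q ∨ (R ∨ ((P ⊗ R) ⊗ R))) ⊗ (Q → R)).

P ⊗ R = max(0, 0.89 + 0.14 − 1) = max(0, 0.03) = 0.03
(P ⊗ R) ⊗ R = max(0, 0.03 + 0.14 − 1) = max(0, -0.83) = 0.00
R ∨ ((P ⊗ R) ⊗ R) = max(0.14, 0.00) = 0.14
Q ∨ (R ∨ ((P ⊗ R) ⊗ R)) = max(0.92, 0.14) = 0.92
Q → R = min(1, 1 − 0.92 + 0.14) = min(1, 0.22) = 0.22
(Q ∨ (R ∨ ((P ⊗ R) ⊗ R))) ⊗ (Q → R) = max(0, 0.92 + 0.22 − 1) = max(0, 0.14) = 0.14
¬((Q ∨ (R ∨ ((P ⊗ R) ⊗ R))) ⊗ (Q → R)) = 1 − 0.14 = 0.86
¬¬((Q ∨ (R ∨ ((P ⊗ R) ⊗ R))) ⊗ (Q → R)) = 1 − 0.86 = 0.14
¬¬¬((Q ∨ (R ∨ ((P ⊗ R) ⊗ R))) ⊗ (Q → R)) = 1 − 0.14 = 0.86

0.86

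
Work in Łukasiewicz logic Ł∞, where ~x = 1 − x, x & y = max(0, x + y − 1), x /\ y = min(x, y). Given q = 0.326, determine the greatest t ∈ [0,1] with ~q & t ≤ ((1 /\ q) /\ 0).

0.326

~q = 1 − 0.326 = 0.674
So the left factor is ~q = 0.674.
1 /\ q = min(1.000, 0.326) = 0.326
(1 /\ q) /\ 0 = min(0.326, 0.000) = 0.000
So the right-hand bound is (1 /\ q) /\ 0 = 0.000.
The residuum of the Łukasiewicz t-norm gives the supremum: min(1, 1 − 0.674 + 0.000).
1 − 0.674 + 0.000 = 0.326, so t = min(1, 0.326) = 0.326.
Check: 0.674 & 0.326 = max(0, 0.000) = 0.000 ≤ 0.000.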